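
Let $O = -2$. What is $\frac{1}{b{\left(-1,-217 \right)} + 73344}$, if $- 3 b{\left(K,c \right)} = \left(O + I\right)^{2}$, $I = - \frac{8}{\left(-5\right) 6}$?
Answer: $\frac{675}{49506524} \approx 1.3635 \cdot 10^{-5}$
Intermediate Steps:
$I = \frac{4}{15}$ ($I = - \frac{8}{-30} = \left(-8\right) \left(- \frac{1}{30}\right) = \frac{4}{15} \approx 0.26667$)
$b{\left(K,c \right)} = - \frac{676}{675}$ ($b{\left(K,c \right)} = - \frac{\left(-2 + \frac{4}{15}\right)^{2}}{3} = - \frac{\left(- \frac{26}{15}\right)^{2}}{3} = \left(- \frac{1}{3}\right) \frac{676}{225} = - \frac{676}{675}$)
$\frac{1}{b{\left(-1,-217 \right)} + 73344} = \frac{1}{- \frac{676}{675} + 73344} = \frac{1}{\frac{49506524}{675}} = \frac{675}{49506524}$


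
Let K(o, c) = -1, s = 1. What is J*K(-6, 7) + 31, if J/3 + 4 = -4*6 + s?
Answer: 112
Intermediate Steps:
J = -81 (J = -12 + 3*(-4*6 + 1) = -12 + 3*(-24 + 1) = -12 + 3*(-23) = -12 - 69 = -81)
J*K(-6, 7) + 31 = -81*(-1) + 31 = 81 + 31 = 112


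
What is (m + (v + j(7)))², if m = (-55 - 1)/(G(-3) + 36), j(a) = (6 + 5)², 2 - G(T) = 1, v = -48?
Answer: 6996025/1369 ≈ 5110.3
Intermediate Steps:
G(T) = 1 (G(T) = 2 - 1*1 = 2 - 1 = 1)
j(a) = 121 (j(a) = 11² = 121)
m = -56/37 (m = (-55 - 1)/(1 + 36) = -56/37 ≈ -1.5135)
(m + (v + j(7)))² = (-56/37 + (-48 + 121))² = (-56/37 + 73)² = (2645/37)² = 6996025/1369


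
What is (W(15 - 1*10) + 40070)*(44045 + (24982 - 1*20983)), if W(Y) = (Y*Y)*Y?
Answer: 1931128580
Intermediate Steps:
W(Y) = Y³ (W(Y) = Y²*Y = Y³)
(W(15 - 1*10) + 40070)*(44045 + (24982 - 1*20983)) = ((15 - 1*10)³ + 40070)*(44045 + (24982 - 1*20983)) = ((15 - 10)³ + 40070)*(44045 + (24982 - 20983)) = (5³ + 40070)*(44045 + 3999) = (125 + 40070)*48044 = 40195*48044 = 1931128580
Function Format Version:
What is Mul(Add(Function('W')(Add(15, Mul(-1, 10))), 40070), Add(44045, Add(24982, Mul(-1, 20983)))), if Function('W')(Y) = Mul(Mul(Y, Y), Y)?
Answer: 1931128580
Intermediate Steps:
Function('W')(Y) = Pow(Y, 3) (Function('W')(Y) = Mul(Pow(Y, 2), Y) = Pow(Y, 3))
Mul(Add(Function('W')(Add(15, Mul(-1, 10))), 40070), Add(44045, Add(24982, Mul(-1, 20983)))) = Mul(Add(Pow(Add(15, Mul(-1, 10)), 3), 40070), Add(44045, Add(24982, Mul(-1, 20983)))) = Mul(Add(Pow(Add(15, -10), 3), 40070), Add(44045, Add(24982, -20983))) = Mul(Add(Pow(5, 3), 40070), Add(44045, 3999)) = Mul(Add(125, 40070), 48044) = Mul(40195, 48044) = 1931128580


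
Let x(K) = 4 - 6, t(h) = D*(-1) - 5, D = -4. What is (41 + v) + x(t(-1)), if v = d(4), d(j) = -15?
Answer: 24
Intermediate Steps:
v = -15
t(h) = -1 (t(h) = -4*(-1) - 5 = 4 - 5 = -1)
x(K) = -2
(41 + v) + x(t(-1)) = (41 - 15) - 2 = 26 - 2 = 24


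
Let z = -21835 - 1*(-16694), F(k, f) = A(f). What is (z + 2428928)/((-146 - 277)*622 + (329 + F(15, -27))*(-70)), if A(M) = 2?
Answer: -2423787/286276 ≈ -8.4666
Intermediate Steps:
F(k, f) = 2
z = -5141 (z = -21835 + 16694 = -5141)
(z + 2428928)/((-146 - 277)*622 + (329 + F(15, -27))*(-70)) = (-5141 + 2428928)/((-146 - 277)*622 + (329 + 2)*(-70)) = 2423787/(-423*622 + 331*(-70)) = 2423787/(-263106 - 23170) = 2423787/(-286276) = 2423787*(-1/286276) = -2423787/286276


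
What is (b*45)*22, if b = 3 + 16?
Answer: 18810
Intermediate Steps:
b = 19
(b*45)*22 = (19*45)*22 = 855*22 = 18810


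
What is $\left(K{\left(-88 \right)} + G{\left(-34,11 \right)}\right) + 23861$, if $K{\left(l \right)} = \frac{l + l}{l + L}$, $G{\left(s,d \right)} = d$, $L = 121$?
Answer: $\frac{71600}{3} \approx 23867.0$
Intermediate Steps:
$K{\left(l \right)} = \frac{2 l}{121 + l}$ ($K{\left(l \right)} = \frac{l + l}{l + 121} = \frac{2 l}{121 + l}$)
$\left(K{\left(-88 \right)} + G{\left(-34,11 \right)}\right) + 23861 = \left(2 \left(-88\right) \frac{1}{121 - 88} + 11\right) + 23861 = \left(2 \left(-88\right) \frac{1}{33} + 11\right) + 23861 = \left(- \frac{16}{3} + 11\right) + 23861 = \frac{17}{3} + 23861 = \frac{71600}{3}$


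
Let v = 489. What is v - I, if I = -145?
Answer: 634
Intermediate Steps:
v - I = 489 - 1*(-145) = 489 + 145 = 634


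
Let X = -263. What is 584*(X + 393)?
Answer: 75920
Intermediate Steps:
584*(X + 393) = 584*(-263 + 393) = 584*130 = 75920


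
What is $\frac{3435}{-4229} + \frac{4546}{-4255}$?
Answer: $- \frac{33840959}{17994395} \approx -1.8806$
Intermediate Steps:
$\frac{3435}{-4229} + \frac{4546}{-4255} = 3435 \left(- \frac{1}{4229}\right) + 4546 \left(- \frac{1}{4255}\right) = - \frac{3435}{4229} - \frac{4546}{4255} = - \frac{33840959}{17994395}$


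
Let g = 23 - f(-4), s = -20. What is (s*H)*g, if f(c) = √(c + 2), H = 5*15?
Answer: -34500 + 1500*I*√2 ≈ -34500.0 + 2121.3*I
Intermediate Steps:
H = 75
f(c) = √(2 + c)
g = 23 - I*√2 (g = 23 - √(2 - 4) = 23 - √(-2) = 23 - I*√2 ≈ 23.0 - 1.4142*I)
(s*H)*g = (-20*75)*(23 - I*√2) = -1500*(23 - I*√2) = -34500 + 1500*I*√2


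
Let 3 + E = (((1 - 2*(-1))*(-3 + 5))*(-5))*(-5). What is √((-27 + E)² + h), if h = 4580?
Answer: 2*√4745 ≈ 137.77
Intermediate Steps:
E = 147 (E = -3 + (((1 - 2*(-1))*(-3 + 5))*(-5))*(-5) = -3 + (((1 + 2)*2)*(-5))*(-5) = -3 + ((3*2)*(-5))*(-5) = -3 + (6*(-5))*(-5) = -3 - 30*(-5) = -3 + 150 = 147)
√((-27 + E)² + h) = √((-27 + 147)² + 4580) = √(120² + 4580) = √(14400 + 4580) = √18980 = 2*√4745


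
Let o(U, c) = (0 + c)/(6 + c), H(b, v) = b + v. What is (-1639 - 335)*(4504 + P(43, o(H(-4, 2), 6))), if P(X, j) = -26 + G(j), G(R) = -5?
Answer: -8829702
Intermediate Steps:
o(U, c) = c/(6 + c)
P(X, j) = -31 (P(X, j) = -26 - 5 = -31)
(-1639 - 335)*(4504 + P(43, o(H(-4, 2), 6))) = (-1639 - 335)*(4504 - 31) = -1974*4473 = -8829702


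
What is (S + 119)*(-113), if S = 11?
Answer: -14690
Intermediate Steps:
(S + 119)*(-113) = (11 + 119)*(-113) = 130*(-113) = -14690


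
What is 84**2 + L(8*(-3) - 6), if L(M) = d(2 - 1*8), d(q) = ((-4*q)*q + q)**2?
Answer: 29556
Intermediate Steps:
d(q) = (q - 4*q**2)**2 (d(q) = (-4*q**2 + q)**2 = (q - 4*q**2)**2)
L(M) = 22500 (L(M) = (2 - 1*8)**2*(-1 + 4*(2 - 1*8))**2 = (2 - 8)**2*(-1 + 4*(2 - 8))**2 = (-6)**2*(-1 + 4*(-6))**2 = 36*(-1 - 24)**2 = 36*(-25)**2 = 36*625 = 22500)
84**2 + L(8*(-3) - 6) = 84**2 + 22500 = 7056 + 22500 = 29556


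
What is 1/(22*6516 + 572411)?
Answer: 1/715763 ≈ 1.3971e-6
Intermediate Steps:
1/(22*6516 + 572411) = 1/(143352 + 572411) = 1/715763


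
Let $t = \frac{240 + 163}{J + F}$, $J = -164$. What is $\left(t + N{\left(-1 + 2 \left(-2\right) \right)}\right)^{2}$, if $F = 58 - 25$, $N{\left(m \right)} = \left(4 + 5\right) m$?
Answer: $\frac{39664804}{17161} \approx 2311.3$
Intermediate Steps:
$N{\left(m \right)} = 9 m$
$F = 33$ ($F = 58 - 25 = 33$)
$t = - \frac{403}{131}$ ($t = \frac{240 + 163}{-164 + 33} = \frac{403}{-131} = 403 \left(- \frac{1}{131}\right) = - \frac{403}{131} \approx -3.0763$)
$\left(t + N{\left(-1 + 2 \left(-2\right) \right)}\right)^{2} = \left(- \frac{403}{131} + 9 \left(-1 + 2 \left(-2\right)\right)\right)^{2} = \left(- \frac{403}{131} + 9 \left(-1 - 4\right)\right)^{2} = \left(- \frac{403}{131} + 9 \left(-5\right)\right)^{2} = \left(- \frac{403}{131} - 45\right)^{2} = \left(- \frac{6298}{131}\right)^{2} = \frac{39664804}{17161}$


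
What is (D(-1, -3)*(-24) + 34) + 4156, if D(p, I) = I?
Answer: 4262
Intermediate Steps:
(D(-1, -3)*(-24) + 34) + 4156 = (-3*(-24) + 34) + 4156 = (72 + 34) + 4156 = 106 + 4156 = 4262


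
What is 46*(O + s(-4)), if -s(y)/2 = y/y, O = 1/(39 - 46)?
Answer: -690/7 ≈ -98.571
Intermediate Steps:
O = -⅐ (O = 1/(-7) = -⅐ ≈ -0.14286)
s(y) = -2 (s(y) = -2*y/y = -2*1 = -2)
46*(O + s(-4)) = 46*(-⅐ - 2) = 46*(-15/7) = -690/7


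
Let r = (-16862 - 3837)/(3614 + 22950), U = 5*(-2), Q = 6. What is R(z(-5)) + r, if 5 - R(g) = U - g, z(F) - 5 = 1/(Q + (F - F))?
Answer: 1545025/79692 ≈ 19.387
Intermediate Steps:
U = -10
z(F) = 31/6 (z(F) = 5 + 1/(6 + (F - F)) = 5 + 1/(6 + 0) = 5 + 1/6 = 5 + ⅙ = 31/6)
R(g) = 15 + g (R(g) = 5 - (-10 - g) = 5 + (10 + g) = 15 + g)
r = -20699/26564 ≈ -0.77921
R(z(-5)) + r = (15 + 31/6) - 20699/26564 = 121/6 - 20699/26564 = 1545025/79692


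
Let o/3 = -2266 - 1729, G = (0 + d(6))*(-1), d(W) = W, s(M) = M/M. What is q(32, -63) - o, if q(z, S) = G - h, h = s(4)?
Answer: 11978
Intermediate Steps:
s(M) = 1
h = 1
G = -6 (G = (0 + 6)*(-1) = 6*(-1) = -6)
o = -11985 (o = 3*(-2266 - 1729) = 3*(-3995) = -11985)
q(z, S) = -7 (q(z, S) = -6 - 1*1 = -6 - 1 = -7)
q(32, -63) - o = -7 - 1*(-11985) = -7 + 11985 = 11978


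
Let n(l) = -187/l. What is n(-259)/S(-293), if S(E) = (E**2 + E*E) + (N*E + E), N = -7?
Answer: 187/44925104 ≈ 4.1625e-6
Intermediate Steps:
S(E) = -6*E + 2*E**2 (S(E) = (E**2 + E*E) + (-7*E + E) = (E**2 + E**2) - 6*E = 2*E**2 - 6*E = -6*E + 2*E**2)
n(-259)/S(-293) = (-187/(-259))/((2*(-293)*(-3 - 293))) = (-187*(-1/259))/((2*(-293)*(-296))) = (187/259)/173456 = (187/259)*(1/173456) = 187/44925104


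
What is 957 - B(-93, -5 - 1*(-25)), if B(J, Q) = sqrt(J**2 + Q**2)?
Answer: 957 - sqrt(9049) ≈ 861.87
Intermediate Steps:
957 - B(-93, -5 - 1*(-25)) = 957 - sqrt((-93)**2 + (-5 - 1*(-25))**2) = 957 - sqrt(8649 + (-5 + 25)**2) = 957 - sqrt(8649 + 20**2) = 957 - sqrt(8649 + 400) = 957 - sqrt(9049)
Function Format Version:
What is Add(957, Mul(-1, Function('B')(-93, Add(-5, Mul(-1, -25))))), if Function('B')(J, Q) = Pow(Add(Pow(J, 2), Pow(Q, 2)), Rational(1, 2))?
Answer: Add(957, Mul(-1, Pow(9049, Rational(1, 2)))) ≈ 861.87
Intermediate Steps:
Add(957, Mul(-1, Function('B')(-93, Add(-5, Mul(-1, -25))))) = Add(957, Mul(-1, Pow(Add(Pow(-93, 2), Pow(Add(-5, Mul(-1, -25)), 2)), Rational(1, 2)))) = Add(957, Mul(-1, Pow(Add(8649, Pow(Add(-5, 25), 2)), Rational(1, 2)))) = Add(957, Mul(-1, Pow(Add(8649, Pow(20, 2)), Rational(1, 2)))) = Add(957, Mul(-1, Pow(Add(8649, 400), Rational(1, 2)))) = Add(957, Mul(-1, Pow(9049, Rational(1, 2))))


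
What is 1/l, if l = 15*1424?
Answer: 1/21360 ≈ 4.6816e-5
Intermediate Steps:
l = 21360
1/l = 1/21360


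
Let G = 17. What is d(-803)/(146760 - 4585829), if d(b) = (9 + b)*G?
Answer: 13498/4439069 ≈ 0.0030407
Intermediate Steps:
d(b) = 153 + 17*b (d(b) = (9 + b)*17 = 153 + 17*b)
d(-803)/(146760 - 4585829) = (153 + 17*(-803))/(146760 - 4585829) = (153 - 13651)/(-4439069) = -13498*(-1/4439069) = 13498/4439069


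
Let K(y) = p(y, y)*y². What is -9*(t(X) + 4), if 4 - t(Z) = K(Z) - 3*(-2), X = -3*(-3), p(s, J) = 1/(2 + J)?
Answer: 531/11 ≈ 48.273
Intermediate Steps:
K(y) = y²/(2 + y)
X = 9
t(Z) = -2 - Z²/(2 + Z) (t(Z) = 4 - (Z²/(2 + Z) - 3*(-2)) = 4 - (Z²/(2 + Z) + 6) = 4 - (6 + Z²/(2 + Z)) = 4 + (-6 - Z²/(2 + Z)) = -2 - Z²/(2 + Z))
-9*(t(X) + 4) = -9*((-4 - 1*9² - 2*9)/(2 + 9) + 4) = -9*((-4 - 1*81 - 18)/11 + 4) = -9*((-4 - 81 - 18)/11 + 4) = -9*((1/11)*(-103) + 4) = -9*(-103/11 + 4) = -9*(-59/11) = 531/11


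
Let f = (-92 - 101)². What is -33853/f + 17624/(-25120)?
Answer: -188357967/116961860 ≈ -1.6104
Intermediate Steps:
f = 37249 (f = (-193)² = 37249)
-33853/f + 17624/(-25120) = -33853/37249 + 17624/(-25120) = -33853*1/37249 + 17624*(-1/25120) = -33853/37249 - 2203/3140 = -188357967/116961860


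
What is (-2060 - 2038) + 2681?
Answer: -1417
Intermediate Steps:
(-2060 - 2038) + 2681 = -4098 + 2681 = -1417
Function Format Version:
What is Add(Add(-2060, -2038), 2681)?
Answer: -1417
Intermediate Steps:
Add(Add(-2060, -2038), 2681) = Add(-4098, 2681) = -1417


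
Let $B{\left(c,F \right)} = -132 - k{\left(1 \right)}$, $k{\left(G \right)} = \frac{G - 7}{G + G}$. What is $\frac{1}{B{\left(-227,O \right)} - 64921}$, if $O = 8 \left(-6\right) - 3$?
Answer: $- \frac{1}{65050} \approx -1.5373 \cdot 10^{-5}$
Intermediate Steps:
$k{\left(G \right)} = \frac{-7 + G}{2 G}$
$O = -51$ ($O = -48 - 3 = -51$)
$B{\left(c,F \right)} = -129$ ($B{\left(c,F \right)} = -132 - \frac{-7 + 1}{2 \cdot 1} = -132 - \frac{1}{2} \cdot 1 \left(-6\right) = -132 - -3 = -132 + 3 = -129$)
$\frac{1}{B{\left(-227,O \right)} - 64921} = \frac{1}{-129 - 64921} = \frac{1}{-65050} = - \frac{1}{65050}$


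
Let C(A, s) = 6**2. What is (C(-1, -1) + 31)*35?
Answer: 2345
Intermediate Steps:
C(A, s) = 36
(C(-1, -1) + 31)*35 = (36 + 31)*35 = 67*35 = 2345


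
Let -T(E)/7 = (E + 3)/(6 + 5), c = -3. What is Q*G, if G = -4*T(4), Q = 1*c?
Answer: -588/11 ≈ -53.455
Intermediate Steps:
T(E) = -21/11 - 7*E/11 (T(E) = -7*(E + 3)/(6 + 5) = -7*(3 + E)/11 = -7*(3/11 + E/11) = -21/11 - 7*E/11)
Q = -3 (Q = 1*(-3) = -3)
G = 196/11 (G = -4*(-21/11 - 7/11*4) = -4*(-21/11 - 28/11) = -4*(-49/11) = 196/11 ≈ 17.818)
Q*G = -3*196/11 = -588/11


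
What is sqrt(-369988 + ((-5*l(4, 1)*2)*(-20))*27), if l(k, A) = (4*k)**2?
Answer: 2*sqrt(253103) ≈ 1006.2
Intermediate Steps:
l(k, A) = 16*k**2
sqrt(-369988 + ((-5*l(4, 1)*2)*(-20))*27) = sqrt(-369988 + ((-80*4**2*2)*(-20))*27) = sqrt(-369988 + ((-80*16*2)*(-20))*27) = sqrt(-369988 + ((-5*256*2)*(-20))*27) = sqrt(-369988 + (-1280*2*(-20))*27) = sqrt(-369988 - 2560*(-20)*27) = sqrt(-369988 + 51200*27) = sqrt(-369988 + 1382400) = sqrt(1012412) = 2*sqrt(253103)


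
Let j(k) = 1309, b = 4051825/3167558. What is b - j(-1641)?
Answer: -4142281597/3167558 ≈ -1307.7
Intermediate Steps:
b = 4051825/3167558 (b = 4051825*(1/3167558) = 4051825/3167558 ≈ 1.2792)
b - j(-1641) = 4051825/3167558 - 1*1309 = 4051825/3167558 - 1309 = -4142281597/3167558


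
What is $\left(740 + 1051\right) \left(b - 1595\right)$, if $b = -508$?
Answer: $-3766473$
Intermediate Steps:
$\left(740 + 1051\right) \left(b - 1595\right) = \left(740 + 1051\right) \left(-508 - 1595\right) = 1791 \left(-2103\right) = -3766473$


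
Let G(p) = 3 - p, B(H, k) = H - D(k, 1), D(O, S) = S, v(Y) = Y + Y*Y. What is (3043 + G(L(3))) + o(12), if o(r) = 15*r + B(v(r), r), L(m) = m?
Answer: 3378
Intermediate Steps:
v(Y) = Y + Y²
B(H, k) = -1 + H (B(H, k) = H - 1*1 = H - 1 = -1 + H)
o(r) = -1 + 15*r + r*(1 + r) (o(r) = 15*r + (-1 + r*(1 + r)) = -1 + 15*r + r*(1 + r))
(3043 + G(L(3))) + o(12) = (3043 + (3 - 1*3)) + (-1 + 12² + 16*12) = (3043 + (3 - 3)) + (-1 + 144 + 192) = (3043 + 0) + 335 = 3043 + 335 = 3378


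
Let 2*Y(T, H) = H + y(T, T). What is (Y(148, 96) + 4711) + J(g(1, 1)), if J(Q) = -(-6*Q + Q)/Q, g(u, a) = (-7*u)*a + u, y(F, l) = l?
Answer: 4838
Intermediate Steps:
g(u, a) = u - 7*a*u (g(u, a) = -7*a*u + u = u - 7*a*u)
Y(T, H) = H/2 + T/2 (Y(T, H) = (H + T)/2 = H/2 + T/2)
J(Q) = 5 (J(Q) = -(-5*Q)/Q = -1*(-5) = 5)
(Y(148, 96) + 4711) + J(g(1, 1)) = (((½)*96 + (½)*148) + 4711) + 5 = ((48 + 74) + 4711) + 5 = (122 + 4711) + 5 = 4833 + 5 = 4838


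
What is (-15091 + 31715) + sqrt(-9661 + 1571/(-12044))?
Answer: 16624 + I*sqrt(350355910205)/6022 ≈ 16624.0 + 98.291*I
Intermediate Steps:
(-15091 + 31715) + sqrt(-9661 + 1571/(-12044)) = 16624 + sqrt(-9661 + 1571*(-1/12044)) = 16624 + sqrt(-9661 - 1571/12044) = 16624 + sqrt(-116358655/12044) = 16624 + I*sqrt(350355910205)/6022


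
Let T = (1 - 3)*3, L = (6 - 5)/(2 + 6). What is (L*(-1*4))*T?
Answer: 3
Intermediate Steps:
L = ⅛ (L = 1/8 = 1*(⅛) = ⅛ ≈ 0.12500)
T = -6 (T = -2*3 = -6)
(L*(-1*4))*T = ((-1*4)/8)*(-6) = ((⅛)*(-4))*(-6) = -½*(-6) = 3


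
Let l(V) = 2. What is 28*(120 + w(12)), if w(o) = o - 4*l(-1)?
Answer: 3472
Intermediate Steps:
w(o) = -8 + o (w(o) = o - 4*2 = o - 8 = -8 + o)
28*(120 + w(12)) = 28*(120 + (-8 + 12)) = 28*(120 + 4) = 28*124 = 3472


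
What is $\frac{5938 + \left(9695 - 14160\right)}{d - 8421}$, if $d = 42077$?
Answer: $\frac{1473}{33656} \approx 0.043766$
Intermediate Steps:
$\frac{5938 + \left(9695 - 14160\right)}{d - 8421} = \frac{5938 + \left(9695 - 14160\right)}{42077 - 8421} = \frac{5938 + \left(9695 - 14160\right)}{33656} = \left(5938 - 4465\right) \frac{1}{33656} = 1473 \cdot \frac{1}{33656} = \frac{1473}{33656}$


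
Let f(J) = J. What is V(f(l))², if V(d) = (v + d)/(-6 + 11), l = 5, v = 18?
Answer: 529/25 ≈ 21.160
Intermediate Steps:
V(d) = 18/5 + d/5 (V(d) = (18 + d)/(-6 + 11) = (18 + d)/5 = (18 + d)*(⅕) = 18/5 + d/5)
V(f(l))² = (18/5 + (⅕)*5)² = (18/5 + 1)² = (23/5)² = 529/25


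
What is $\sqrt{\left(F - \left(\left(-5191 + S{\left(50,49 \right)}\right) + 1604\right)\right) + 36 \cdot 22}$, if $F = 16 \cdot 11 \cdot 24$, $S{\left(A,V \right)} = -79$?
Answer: $\sqrt{8682} \approx 93.177$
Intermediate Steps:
$F = 4224$ ($F = 176 \cdot 24 = 4224$)
$\sqrt{\left(F - \left(\left(-5191 + S{\left(50,49 \right)}\right) + 1604\right)\right) + 36 \cdot 22} = \sqrt{\left(4224 - \left(\left(-5191 - 79\right) + 1604\right)\right) + 36 \cdot 22} = \sqrt{\left(4224 - \left(-5270 + 1604\right)\right) + 792} = \sqrt{\left(4224 - -3666\right) + 792} = \sqrt{\left(4224 + 3666\right) + 792} = \sqrt{7890 + 792} = \sqrt{8682}$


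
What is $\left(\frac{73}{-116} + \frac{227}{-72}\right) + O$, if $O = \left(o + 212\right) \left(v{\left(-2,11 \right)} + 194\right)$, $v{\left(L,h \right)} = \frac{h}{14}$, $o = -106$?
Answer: $\frac{301725449}{14616} \approx 20644.0$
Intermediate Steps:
$v{\left(L,h \right)} = \frac{h}{14}$ ($v{\left(L,h \right)} = h \frac{1}{14} = \frac{h}{14}$)
$O = \frac{144531}{7}$ ($O = \left(-106 + 212\right) \left(\frac{1}{14} \cdot 11 + 194\right) = 106 \left(\frac{11}{14} + 194\right) = 106 \cdot \frac{2727}{14} = \frac{144531}{7} \approx 20647.0$)
$\left(\frac{73}{-116} + \frac{227}{-72}\right) + O = \left(\frac{73}{-116} + \frac{227}{-72}\right) + \frac{144531}{7} = \left(73 \left(- \frac{1}{116}\right) + 227 \left(- \frac{1}{72}\right)\right) + \frac{144531}{7} = \left(- \frac{73}{116} - \frac{227}{72}\right) + \frac{144531}{7} = - \frac{7897}{2088} + \frac{144531}{7} = \frac{301725449}{14616}$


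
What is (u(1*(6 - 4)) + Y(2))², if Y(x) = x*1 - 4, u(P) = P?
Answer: 0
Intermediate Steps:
Y(x) = -4 + x (Y(x) = x - 4 = -4 + x)
(u(1*(6 - 4)) + Y(2))² = (1*(6 - 4) + (-4 + 2))² = (1*2 - 2)² = (2 - 2)² = 0² = 0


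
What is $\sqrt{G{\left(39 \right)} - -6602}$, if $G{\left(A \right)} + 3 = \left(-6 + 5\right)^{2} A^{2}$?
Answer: $2 \sqrt{2030} \approx 90.111$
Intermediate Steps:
$G{\left(A \right)} = -3 + A^{2}$ ($G{\left(A \right)} = -3 + \left(-6 + 5\right)^{2} A^{2} = -3 + \left(-1\right)^{2} A^{2} = -3 + 1 A^{2} = -3 + A^{2}$)
$\sqrt{G{\left(39 \right)} - -6602} = \sqrt{\left(-3 + 39^{2}\right) - -6602} = \sqrt{\left(-3 + 1521\right) + \left(-5581 + 12183\right)} = \sqrt{1518 + 6602} = \sqrt{8120} = 2 \sqrt{2030}$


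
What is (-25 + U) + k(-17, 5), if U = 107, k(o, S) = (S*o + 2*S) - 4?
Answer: 3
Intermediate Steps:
k(o, S) = -4 + 2*S + S*o (k(o, S) = (2*S + S*o) - 4 = -4 + 2*S + S*o)
(-25 + U) + k(-17, 5) = (-25 + 107) + (-4 + 2*5 + 5*(-17)) = 82 + (-4 + 10 - 85) = 82 - 79 = 3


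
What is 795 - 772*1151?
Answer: -887777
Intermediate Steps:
795 - 772*1151 = 795 - 888572 = -887777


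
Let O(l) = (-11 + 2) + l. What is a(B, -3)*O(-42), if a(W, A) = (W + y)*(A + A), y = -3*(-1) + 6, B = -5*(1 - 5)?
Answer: 8874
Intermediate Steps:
O(l) = -9 + l
B = 20 (B = -5*(-4) = 20)
y = 9 (y = 3 + 6 = 9)
a(W, A) = 2*A*(9 + W) (a(W, A) = (W + 9)*(A + A) = (9 + W)*(2*A) = 2*A*(9 + W))
a(B, -3)*O(-42) = (2*(-3)*(9 + 20))*(-9 - 42) = (2*(-3)*29)*(-51) = -174*(-51) = 8874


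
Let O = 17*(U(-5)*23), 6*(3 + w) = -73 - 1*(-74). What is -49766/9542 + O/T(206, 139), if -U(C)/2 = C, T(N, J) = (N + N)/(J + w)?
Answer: 7589652797/5896956 ≈ 1287.0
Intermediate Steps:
w = -17/6 (w = -3 + (-73 - 1*(-74))/6 = -3 + (-73 + 74)/6 = -3 + (⅙)*1 = -3 + ⅙ = -17/6 ≈ -2.8333)
T(N, J) = 2*N/(-17/6 + J) (T(N, J) = (N + N)/(J - 17/6) = (2*N)/(-17/6 + J) = 2*N/(-17/6 + J))
U(C) = -2*C
O = 3910 (O = 17*(-2*(-5)*23) = 17*(10*23) = 17*230 = 3910)
-49766/9542 + O/T(206, 139) = -49766/9542 + 3910/((12*206/(-17 + 6*139))) = -49766*1/9542 + 3910/((12*206/(-17 + 834))) = -24883/4771 + 3910/((12*206/817)) = -24883/4771 + 3910/((12*206*(1/817))) = -24883/4771 + 3910/(2472/817) = -24883/4771 + 3910*(817/2472) = -24883/4771 + 1597235/1236 = 7589652797/5896956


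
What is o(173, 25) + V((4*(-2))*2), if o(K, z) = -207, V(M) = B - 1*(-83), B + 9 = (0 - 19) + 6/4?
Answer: -301/2 ≈ -150.50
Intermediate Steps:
B = -53/2 (B = -9 + ((0 - 19) + 6/4) = -9 + (-19 + 6*(1/4)) = -9 + (-19 + 3/2) = -9 - 35/2 = -53/2 ≈ -26.500)
V(M) = 113/2 (V(M) = -53/2 - 1*(-83) = -53/2 + 83 = 113/2)
o(173, 25) + V((4*(-2))*2) = -207 + 113/2 = -301/2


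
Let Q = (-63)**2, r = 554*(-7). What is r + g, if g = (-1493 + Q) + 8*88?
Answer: -698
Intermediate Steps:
r = -3878
Q = 3969
g = 3180 (g = (-1493 + 3969) + 8*88 = 2476 + 704 = 3180)
r + g = -3878 + 3180 = -698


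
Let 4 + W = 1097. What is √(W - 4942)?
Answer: I*√3849 ≈ 62.04*I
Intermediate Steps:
W = 1093 (W = -4 + 1097 = 1093)
√(W - 4942) = √(1093 - 4942) = √(-3849) = I*√3849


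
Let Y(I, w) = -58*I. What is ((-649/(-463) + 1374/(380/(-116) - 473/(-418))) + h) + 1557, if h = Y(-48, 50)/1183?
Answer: 1190716958864/1294283627 ≈ 919.98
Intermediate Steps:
h = 2784/1183 (h = -58*(-48)/1183 = 2784*(1/1183) = 2784/1183 ≈ 2.3533)
((-649/(-463) + 1374/(380/(-116) - 473/(-418))) + h) + 1557 = ((-649/(-463) + 1374/(380/(-116) - 473/(-418))) + 2784/1183) + 1557 = ((-649*(-1/463) + 1374/(380*(-1/116) - 473*(-1/418))) + 2784/1183) + 1557 = ((649/463 + 1374/(-95/29 + 43/38)) + 2784/1183) + 1557 = ((649/463 + 1374/(-2363/1102)) + 2784/1183) + 1557 = ((649/463 + 1374*(-1102/2363)) + 2784/1183) + 1557 = ((649/463 - 1514148/2363) + 2784/1183) + 1557 = (-699516937/1094069 + 2784/1183) + 1557 = -824482648375/1294283627 + 1557 = 1190716958864/1294283627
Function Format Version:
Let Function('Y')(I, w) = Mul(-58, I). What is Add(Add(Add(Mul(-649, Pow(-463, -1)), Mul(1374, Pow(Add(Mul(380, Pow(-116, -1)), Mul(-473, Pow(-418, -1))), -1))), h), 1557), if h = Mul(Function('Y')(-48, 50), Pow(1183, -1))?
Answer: Rational(1190716958864, 1294283627) ≈ 919.98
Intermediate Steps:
h = Rational(2784, 1183) (h = Mul(Mul(-58, -48), Pow(1183, -1)) = Mul(2784, Rational(1, 1183)) = Rational(2784, 1183) ≈ 2.3533)
Add(Add(Add(Mul(-649, Pow(-463, -1)), Mul(1374, Pow(Add(Mul(380, Pow(-116, -1)), Mul(-473, Pow(-418, -1))), -1))), h), 1557) = Add(Add(Add(Mul(-649, Pow(-463, -1)), Mul(1374, Pow(Add(Mul(380, Pow(-116, -1)), Mul(-473, Pow(-418, -1))), -1))), Rational(2784, 1183)), 1557) = Add(Add(Add(Mul(-649, Rational(-1, 463)), Mul(1374, Pow(Add(Mul(380, Rational(-1, 116)), Mul(-473, Rational(-1, 418))), -1))), Rational(2784, 1183)), 1557) = Add(Add(Add(Rational(649, 463), Mul(1374, Pow(Add(Rational(-95, 29), Rational(43, 38)), -1))), Rational(2784, 1183)), 1557) = Add(Add(Add(Rational(649, 463), Mul(1374, Pow(Rational(-2363, 1102), -1))), Rational(2784, 1183)), 1557) = Add(Add(Add(Rational(649, 463), Mul(1374, Rational(-1102, 2363))), Rational(2784, 1183)), 1557) = Add(Add(Add(Rational(649, 463), Rational(-1514148, 2363)), Rational(2784, 1183)), 1557) = Add(Add(Rational(-699516937, 1094069), Rational(2784, 1183)), 1557) = Add(Rational(-824482648375, 1294283627), 1557) = Rational(1190716958864, 1294283627)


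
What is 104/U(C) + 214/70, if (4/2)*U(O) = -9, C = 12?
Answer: -6317/315 ≈ -20.054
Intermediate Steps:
U(O) = -9/2 (U(O) = (½)*(-9) = -9/2)
104/U(C) + 214/70 = 104/(-9/2) + 214/70 = 104*(-2/9) + 214*(1/70) = -208/9 + 107/35 = -6317/315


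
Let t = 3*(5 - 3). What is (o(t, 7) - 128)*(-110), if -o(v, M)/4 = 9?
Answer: 18040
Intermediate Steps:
t = 6 (t = 3*2 = 6)
o(v, M) = -36 (o(v, M) = -4*9 = -36)
(o(t, 7) - 128)*(-110) = (-36 - 128)*(-110) = -164*(-110) = 18040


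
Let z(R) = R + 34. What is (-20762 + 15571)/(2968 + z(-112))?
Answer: -5191/2890 ≈ -1.7962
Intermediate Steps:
z(R) = 34 + R
(-20762 + 15571)/(2968 + z(-112)) = (-20762 + 15571)/(2968 + (34 - 112)) = -5191/(2968 - 78) = -5191/2890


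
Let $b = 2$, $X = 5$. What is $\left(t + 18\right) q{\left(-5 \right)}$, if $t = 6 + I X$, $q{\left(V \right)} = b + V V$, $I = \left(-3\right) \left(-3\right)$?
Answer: $1863$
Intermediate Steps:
$I = 9$
$q{\left(V \right)} = 2 + V^{2}$ ($q{\left(V \right)} = 2 + V V = 2 + V^{2}$)
$t = 51$ ($t = 6 + 9 \cdot 5 = 6 + 45 = 51$)
$\left(t + 18\right) q{\left(-5 \right)} = \left(51 + 18\right) \left(2 + \left(-5\right)^{2}\right) = 69 \left(2 + 25\right) = 69 \cdot 27 = 1863$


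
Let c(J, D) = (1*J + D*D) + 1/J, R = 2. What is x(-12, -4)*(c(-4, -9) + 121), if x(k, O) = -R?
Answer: -791/2 ≈ -395.50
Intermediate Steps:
c(J, D) = J + D² + 1/J (c(J, D) = (J + D²) + 1/J = J + D² + 1/J)
x(k, O) = -2 (x(k, O) = -1*2 = -2)
x(-12, -4)*(c(-4, -9) + 121) = -2*((-4 + (-9)² + 1/(-4)) + 121) = -2*((-4 + 81 - ¼) + 121) = -2*(307/4 + 121) = -2*791/4 = -791/2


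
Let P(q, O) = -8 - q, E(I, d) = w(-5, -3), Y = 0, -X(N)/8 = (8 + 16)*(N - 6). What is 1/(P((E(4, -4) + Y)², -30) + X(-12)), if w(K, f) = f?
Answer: 1/3439 ≈ 0.00029078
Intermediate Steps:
X(N) = 1152 - 192*N (X(N) = -8*(8 + 16)*(N - 6) = -192*(-6 + N) = -8*(-144 + 24*N) = 1152 - 192*N)
E(I, d) = -3
1/(P((E(4, -4) + Y)², -30) + X(-12)) = 1/((-8 - (-3 + 0)²) + (1152 - 192*(-12))) = 1/((-8 - 1*(-3)²) + (1152 + 2304)) = 1/((-8 - 1*9) + 3456) = 1/((-8 - 9) + 3456) = 1/(-17 + 3456) = 1/3439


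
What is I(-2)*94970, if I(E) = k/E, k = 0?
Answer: 0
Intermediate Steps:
I(E) = 0 (I(E) = 0/E = 0)
I(-2)*94970 = 0*94970 = 0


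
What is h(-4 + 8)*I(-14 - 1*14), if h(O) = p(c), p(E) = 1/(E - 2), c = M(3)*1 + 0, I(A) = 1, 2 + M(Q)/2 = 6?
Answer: 1/6 ≈ 0.16667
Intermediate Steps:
M(Q) = 8 (M(Q) = -4 + 2*6 = -4 + 12 = 8)
c = 8 (c = 8*1 + 0 = 8 + 0 = 8)
p(E) = 1/(-2 + E)
h(O) = 1/6 (h(O) = 1/(-2 + 8) = 1/6)
h(-4 + 8)*I(-14 - 1*14) = (1/6)*1 = 1/6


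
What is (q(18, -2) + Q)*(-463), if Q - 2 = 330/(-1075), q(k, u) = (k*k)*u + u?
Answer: 64535718/215 ≈ 3.0017e+5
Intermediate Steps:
q(k, u) = u + u*k² (q(k, u) = k²*u + u = u*k² + u = u + u*k²)
Q = 364/215 (Q = 2 + 330/(-1075) = 2 + 330*(-1/1075) = 2 - 66/215 = 364/215 ≈ 1.6930)
(q(18, -2) + Q)*(-463) = (-2*(1 + 18²) + 364/215)*(-463) = (-2*(1 + 324) + 364/215)*(-463) = (-2*325 + 364/215)*(-463) = (-650 + 364/215)*(-463) = -139386/215*(-463) = 64535718/215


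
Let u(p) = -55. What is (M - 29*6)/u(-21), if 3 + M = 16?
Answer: 161/55 ≈ 2.9273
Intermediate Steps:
M = 13 (M = -3 + 16 = 13)
(M - 29*6)/u(-21) = (13 - 29*6)/(-55) = (13 - 174)*(-1/55) = -161*(-1/55) = 161/55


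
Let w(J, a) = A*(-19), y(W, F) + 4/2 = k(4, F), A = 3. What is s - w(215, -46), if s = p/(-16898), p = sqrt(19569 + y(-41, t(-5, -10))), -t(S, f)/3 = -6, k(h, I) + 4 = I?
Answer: 57 - sqrt(19581)/16898 ≈ 56.992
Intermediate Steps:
k(h, I) = -4 + I
t(S, f) = 18 (t(S, f) = -3*(-6) = 18)
y(W, F) = -6 + F (y(W, F) = -2 + (-4 + F) = -6 + F)
p = sqrt(19581) (p = sqrt(19569 + (-6 + 18)) = sqrt(19569 + 12) = sqrt(19581) ≈ 139.93)
w(J, a) = -57 (w(J, a) = 3*(-19) = -57)
s = -sqrt(19581)/16898 (s = sqrt(19581)/(-16898) = sqrt(19581)*(-1/16898) = -sqrt(19581)/16898 ≈ -0.0082810)
s - w(215, -46) = -sqrt(19581)/16898 - 1*(-57) = -sqrt(19581)/16898 + 57 = 57 - sqrt(19581)/16898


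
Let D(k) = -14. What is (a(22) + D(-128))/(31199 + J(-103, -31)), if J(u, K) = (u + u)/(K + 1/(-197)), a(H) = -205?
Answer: -668826/95302037 ≈ -0.0070180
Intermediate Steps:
J(u, K) = 2*u/(-1/197 + K) (J(u, K) = (2*u)/(K - 1/197) = (2*u)/(-1/197 + K) = 2*u/(-1/197 + K))
(a(22) + D(-128))/(31199 + J(-103, -31)) = (-205 - 14)/(31199 + 394*(-103)/(-1 + 197*(-31))) = -219/(31199 + 394*(-103)/(-1 - 6107)) = -219/(31199 + 394*(-103)/(-6108)) = -219/(31199 + 394*(-103)*(-1/6108)) = -219/(31199 + 20291/3054) = -219/95302037/3054 = -219*3054/95302037 = -668826/95302037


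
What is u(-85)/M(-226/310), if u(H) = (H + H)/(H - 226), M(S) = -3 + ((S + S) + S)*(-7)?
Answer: 13175/296694 ≈ 0.044406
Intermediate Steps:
M(S) = -3 - 21*S (M(S) = -3 + (2*S + S)*(-7) = -3 + (3*S)*(-7) = -3 - 21*S)
u(H) = 2*H/(-226 + H) (u(H) = (2*H)/(-226 + H) = 2*H/(-226 + H))
u(-85)/M(-226/310) = (2*(-85)/(-226 - 85))/(-3 - (-4746)/310) = (2*(-85)/(-311))/(-3 - (-4746)/310) = (2*(-85)*(-1/311))/(-3 - 21*(-113/155)) = 170/(311*(-3 + 2373/155)) = 170/(311*(1908/155)) = (170/311)*(155/1908) = 13175/296694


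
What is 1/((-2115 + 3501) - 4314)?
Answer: -1/2928 ≈ -0.00034153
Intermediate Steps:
1/((-2115 + 3501) - 4314) = 1/(1386 - 4314) = 1/(-2928) = -1/2928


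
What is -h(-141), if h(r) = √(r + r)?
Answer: -I*√282 ≈ -16.793*I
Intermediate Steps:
h(r) = √2*√r (h(r) = √(2*r) = √2*√r)
-h(-141) = -√2*√(-141) = -√2*I*√141 = -I*√282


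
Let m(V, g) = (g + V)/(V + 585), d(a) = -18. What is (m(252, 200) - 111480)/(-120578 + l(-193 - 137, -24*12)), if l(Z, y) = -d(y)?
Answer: 23327077/25227180 ≈ 0.92468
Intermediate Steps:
m(V, g) = (V + g)/(585 + V)
l(Z, y) = 18 (l(Z, y) = -1*(-18) = 18)
(m(252, 200) - 111480)/(-120578 + l(-193 - 137, -24*12)) = ((252 + 200)/(585 + 252) - 111480)/(-120578 + 18) = (452/837 - 111480)/(-120560) = ((1/837)*452 - 111480)*(-1/120560) = (452/837 - 111480)*(-1/120560) = -93308308/837*(-1/120560) = 23327077/25227180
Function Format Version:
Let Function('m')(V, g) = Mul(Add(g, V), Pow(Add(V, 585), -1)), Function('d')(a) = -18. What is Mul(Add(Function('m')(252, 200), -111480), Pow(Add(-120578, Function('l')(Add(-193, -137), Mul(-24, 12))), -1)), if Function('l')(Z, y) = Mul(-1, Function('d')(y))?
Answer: Rational(23327077, 25227180) ≈ 0.92468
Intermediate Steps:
Function('m')(V, g) = Mul(Pow(Add(585, V), -1), Add(V, g)) (Function('m')(V, g) = Mul(Add(V, g), Pow(Add(585, V), -1)) = Mul(Pow(Add(585, V), -1), Add(V, g)))
Function('l')(Z, y) = 18 (Function('l')(Z, y) = Mul(-1, -18) = 18)
Mul(Add(Function('m')(252, 200), -111480), Pow(Add(-120578, Function('l')(Add(-193, -137), Mul(-24, 12))), -1)) = Mul(Add(Mul(Pow(Add(585, 252), -1), Add(252, 200)), -111480), Pow(Add(-120578, 18), -1)) = Mul(Add(Mul(Pow(837, -1), 452), -111480), Pow(-120560, -1)) = Mul(Add(Mul(Rational(1, 837), 452), -111480), Rational(-1, 120560)) = Mul(Add(Rational(452, 837), -111480), Rational(-1, 120560)) = Mul(Rational(-93308308, 837), Rational(-1, 120560)) = Rational(23327077, 25227180)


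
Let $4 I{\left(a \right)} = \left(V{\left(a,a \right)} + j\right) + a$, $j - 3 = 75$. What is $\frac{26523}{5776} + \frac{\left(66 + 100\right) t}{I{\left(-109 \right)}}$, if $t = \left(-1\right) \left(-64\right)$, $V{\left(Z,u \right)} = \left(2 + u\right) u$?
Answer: $\frac{34623277}{4199152} \approx 8.2453$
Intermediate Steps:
$j = 78$ ($j = 3 + 75 = 78$)
$V{\left(Z,u \right)} = u \left(2 + u\right)$
$t = 64$
$I{\left(a \right)} = \frac{39}{2} + \frac{a}{4} + \frac{a \left(2 + a\right)}{4}$ ($I{\left(a \right)} = \frac{\left(a \left(2 + a\right) + 78\right) + a}{4} = \frac{\left(78 + a \left(2 + a\right)\right) + a}{4} = \frac{78 + a + a \left(2 + a\right)}{4} = \frac{39}{2} + \frac{a}{4} + \frac{a \left(2 + a\right)}{4}$)
$\frac{26523}{5776} + \frac{\left(66 + 100\right) t}{I{\left(-109 \right)}} = \frac{26523}{5776} + \frac{\left(66 + 100\right) 64}{\frac{39}{2} + \frac{1}{4} \left(-109\right) + \frac{1}{4} \left(-109\right) \left(2 - 109\right)} = 26523 \cdot \frac{1}{5776} + \frac{166 \cdot 64}{\frac{39}{2} - \frac{109}{4} + \frac{1}{4} \left(-109\right) \left(-107\right)} = \frac{26523}{5776} + \frac{10624}{\frac{39}{2} - \frac{109}{4} + \frac{11663}{4}} = \frac{26523}{5776} + \frac{10624}{2908} = \frac{26523}{5776} + 10624 \cdot \frac{1}{2908} = \frac{26523}{5776} + \frac{2656}{727} = \frac{34623277}{4199152}$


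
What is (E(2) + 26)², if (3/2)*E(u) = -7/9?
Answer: 473344/729 ≈ 649.31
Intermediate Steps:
E(u) = -14/27 (E(u) = 2*(-7/9)/3 = 2*(-7*⅑)/3 = (⅔)*(-7/9) = -14/27)
(E(2) + 26)² = (-14/27 + 26)² = (688/27)² = 473344/729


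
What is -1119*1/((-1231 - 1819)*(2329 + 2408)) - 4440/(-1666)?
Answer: 10691719709/4011686350 ≈ 2.6651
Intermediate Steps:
-1119*1/((-1231 - 1819)*(2329 + 2408)) - 4440/(-1666) = -1119/(4737*(-3050)) - 4440*(-1/1666) = -1119/(-14447850) + 2220/833 = -1119*(-1/14447850) + 2220/833 = 373/4815950 + 2220/833 = 10691719709/4011686350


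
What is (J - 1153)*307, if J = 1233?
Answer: 24560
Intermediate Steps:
(J - 1153)*307 = (1233 - 1153)*307 = 80*307 = 24560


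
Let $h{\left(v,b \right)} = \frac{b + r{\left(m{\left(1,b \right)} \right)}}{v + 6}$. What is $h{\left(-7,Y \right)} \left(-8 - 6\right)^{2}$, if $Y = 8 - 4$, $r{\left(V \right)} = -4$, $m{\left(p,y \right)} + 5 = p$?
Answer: $0$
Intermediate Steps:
$m{\left(p,y \right)} = -5 + p$
$Y = 4$
$h{\left(v,b \right)} = \frac{-4 + b}{6 + v}$ ($h{\left(v,b \right)} = \frac{b - 4}{v + 6} = \frac{-4 + b}{6 + v}$)
$h{\left(-7,Y \right)} \left(-8 - 6\right)^{2} = \frac{-4 + 4}{6 - 7} \left(-8 - 6\right)^{2} = \frac{1}{-1} \cdot 0 \left(-14\right)^{2} = \left(-1\right) 0 \cdot 196 = 0 \cdot 196 = 0$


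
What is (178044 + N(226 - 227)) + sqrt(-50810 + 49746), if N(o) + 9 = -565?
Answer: 177470 + 2*I*sqrt(266) ≈ 1.7747e+5 + 32.619*I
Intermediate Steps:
N(o) = -574 (N(o) = -9 - 565 = -574)
(178044 + N(226 - 227)) + sqrt(-50810 + 49746) = (178044 - 574) + sqrt(-50810 + 49746) = 177470 + sqrt(-1064) = 177470 + 2*I*sqrt(266)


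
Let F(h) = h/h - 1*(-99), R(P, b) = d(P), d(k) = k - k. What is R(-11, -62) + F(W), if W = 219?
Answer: 100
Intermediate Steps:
d(k) = 0
R(P, b) = 0
F(h) = 100 (F(h) = 1 + 99 = 100)
R(-11, -62) + F(W) = 0 + 100 = 100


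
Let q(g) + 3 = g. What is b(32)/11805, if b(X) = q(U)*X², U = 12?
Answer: 3072/3935 ≈ 0.78069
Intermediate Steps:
q(g) = -3 + g
b(X) = 9*X² (b(X) = (-3 + 12)*X² = 9*X²)
b(32)/11805 = (9*32²)/11805 = (9*1024)*(1/11805) = 9216*(1/11805) = 3072/3935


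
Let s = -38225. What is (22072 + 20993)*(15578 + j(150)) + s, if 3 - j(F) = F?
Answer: 664497790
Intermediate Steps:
j(F) = 3 - F
(22072 + 20993)*(15578 + j(150)) + s = (22072 + 20993)*(15578 + (3 - 1*150)) - 38225 = 43065*(15578 + (3 - 150)) - 38225 = 43065*(15578 - 147) - 38225 = 43065*15431 - 38225 = 664536015 - 38225 = 664497790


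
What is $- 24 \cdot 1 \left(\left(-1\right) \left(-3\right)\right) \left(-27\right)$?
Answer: $1944$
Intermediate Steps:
$- 24 \cdot 1 \left(\left(-1\right) \left(-3\right)\right) \left(-27\right) = - 24 \cdot 1 \cdot 3 \left(-27\right) = \left(-24\right) 3 \left(-27\right) = \left(-72\right) \left(-27\right) = 1944$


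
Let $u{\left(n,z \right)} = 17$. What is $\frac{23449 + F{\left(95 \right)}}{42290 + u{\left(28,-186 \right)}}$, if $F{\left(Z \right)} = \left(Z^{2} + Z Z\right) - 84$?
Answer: $\frac{41415}{42307} \approx 0.97892$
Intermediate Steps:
$F{\left(Z \right)} = -84 + 2 Z^{2}$ ($F{\left(Z \right)} = \left(Z^{2} + Z^{2}\right) - 84 = 2 Z^{2} - 84 = -84 + 2 Z^{2}$)
$\frac{23449 + F{\left(95 \right)}}{42290 + u{\left(28,-186 \right)}} = \frac{23449 - \left(84 - 2 \cdot 95^{2}\right)}{42290 + 17} = \frac{23449 + \left(-84 + 2 \cdot 9025\right)}{42307} = \left(23449 + \left(-84 + 18050\right)\right) \frac{1}{42307} = \left(23449 + 17966\right) \frac{1}{42307} = 41415 \cdot \frac{1}{42307} = \frac{41415}{42307}$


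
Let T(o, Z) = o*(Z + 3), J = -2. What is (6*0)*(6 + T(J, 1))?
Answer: 0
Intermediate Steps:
T(o, Z) = o*(3 + Z)
(6*0)*(6 + T(J, 1)) = (6*0)*(6 - 2*(3 + 1)) = 0*(6 - 2*4) = 0*(6 - 8) = 0*(-2) = 0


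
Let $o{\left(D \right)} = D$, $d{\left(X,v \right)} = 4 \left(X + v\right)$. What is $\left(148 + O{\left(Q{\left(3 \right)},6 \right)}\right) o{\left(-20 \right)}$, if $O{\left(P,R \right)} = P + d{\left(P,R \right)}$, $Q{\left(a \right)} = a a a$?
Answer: $-6140$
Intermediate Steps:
$d{\left(X,v \right)} = 4 X + 4 v$
$Q{\left(a \right)} = a^{3}$ ($Q{\left(a \right)} = a^{2} a = a^{3}$)
$O{\left(P,R \right)} = 4 R + 5 P$ ($O{\left(P,R \right)} = P + \left(4 P + 4 R\right) = 4 R + 5 P$)
$\left(148 + O{\left(Q{\left(3 \right)},6 \right)}\right) o{\left(-20 \right)} = \left(148 + \left(4 \cdot 6 + 5 \cdot 3^{3}\right)\right) \left(-20\right) = \left(148 + \left(24 + 5 \cdot 27\right)\right) \left(-20\right) = \left(148 + \left(24 + 135\right)\right) \left(-20\right) = \left(148 + 159\right) \left(-20\right) = 307 \left(-20\right) = -6140$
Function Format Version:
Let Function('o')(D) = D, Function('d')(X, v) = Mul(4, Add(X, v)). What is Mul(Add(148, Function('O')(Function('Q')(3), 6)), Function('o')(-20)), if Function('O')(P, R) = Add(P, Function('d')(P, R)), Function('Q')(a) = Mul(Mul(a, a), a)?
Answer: -6140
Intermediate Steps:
Function('d')(X, v) = Add(Mul(4, X), Mul(4, v))
Function('Q')(a) = Pow(a, 3) (Function('Q')(a) = Mul(Pow(a, 2), a) = Pow(a, 3))
Function('O')(P, R) = Add(Mul(4, R), Mul(5, P)) (Function('O')(P, R) = Add(P, Add(Mul(4, P), Mul(4, R))) = Add(Mul(4, R), Mul(5, P)))
Mul(Add(148, Function('O')(Function('Q')(3), 6)), Function('o')(-20)) = Mul(Add(148, Add(Mul(4, 6), Mul(5, Pow(3, 3)))), -20) = Mul(Add(148, Add(24, Mul(5, 27))), -20) = Mul(Add(148, Add(24, 135)), -20) = Mul(Add(148, 159), -20) = Mul(307, -20) = -6140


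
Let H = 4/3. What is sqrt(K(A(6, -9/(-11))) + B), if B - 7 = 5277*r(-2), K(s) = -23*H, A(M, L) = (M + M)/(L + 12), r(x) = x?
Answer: I*sqrt(95199)/3 ≈ 102.85*I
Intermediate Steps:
A(M, L) = 2*M/(12 + L) (A(M, L) = (2*M)/(12 + L) = 2*M/(12 + L))
H = 4/3 (H = 4*(1/3) = 4/3 ≈ 1.3333)
K(s) = -92/3 (K(s) = -23*4/3 = -92/3)
B = -10547 (B = 7 + 5277*(-2) = 7 - 10554 = -10547)
sqrt(K(A(6, -9/(-11))) + B) = sqrt(-92/3 - 10547) = sqrt(-31733/3) = I*sqrt(95199)/3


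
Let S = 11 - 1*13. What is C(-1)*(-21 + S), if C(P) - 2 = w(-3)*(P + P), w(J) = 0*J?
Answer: -46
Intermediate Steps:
w(J) = 0
C(P) = 2 (C(P) = 2 + 0*(P + P) = 2 + 0*(2*P) = 2 + 0 = 2)
S = -2 (S = 11 - 13 = -2)
C(-1)*(-21 + S) = 2*(-21 - 2) = 2*(-23) = -46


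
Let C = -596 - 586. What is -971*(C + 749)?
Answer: 420443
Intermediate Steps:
C = -1182
-971*(C + 749) = -971*(-1182 + 749) = -971*(-433) = 420443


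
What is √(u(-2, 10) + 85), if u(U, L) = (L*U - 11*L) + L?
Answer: I*√35 ≈ 5.9161*I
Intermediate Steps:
u(U, L) = -10*L + L*U (u(U, L) = (-11*L + L*U) + L = -10*L + L*U)
√(u(-2, 10) + 85) = √(10*(-10 - 2) + 85) = √(10*(-12) + 85) = √(-120 + 85) = √(-35) = I*√35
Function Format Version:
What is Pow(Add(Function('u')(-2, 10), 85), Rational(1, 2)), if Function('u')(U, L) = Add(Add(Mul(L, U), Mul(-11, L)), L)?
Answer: Mul(I, Pow(35, Rational(1, 2))) ≈ Mul(5.9161, I)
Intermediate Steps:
Function('u')(U, L) = Add(Mul(-10, L), Mul(L, U)) (Function('u')(U, L) = Add(Add(Mul(-11, L), Mul(L, U)), L) = Add(Mul(-10, L), Mul(L, U)))
Pow(Add(Function('u')(-2, 10), 85), Rational(1, 2)) = Pow(Add(Mul(10, Add(-10, -2)), 85), Rational(1, 2)) = Pow(Add(Mul(10, -12), 85), Rational(1, 2)) = Pow(Add(-120, 85), Rational(1, 2)) = Pow(-35, Rational(1, 2)) = Mul(I, Pow(35, Rational(1, 2)))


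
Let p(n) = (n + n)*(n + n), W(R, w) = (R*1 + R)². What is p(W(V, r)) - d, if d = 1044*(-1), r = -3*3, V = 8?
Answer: 263188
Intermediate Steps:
r = -9
W(R, w) = 4*R² (W(R, w) = (R + R)² = (2*R)² = 4*R²)
d = -1044
p(n) = 4*n² (p(n) = (2*n)*(2*n) = 4*n²)
p(W(V, r)) - d = 4*(4*8²)² - 1*(-1044) = 4*(4*64)² + 1044 = 4*256² + 1044 = 4*65536 + 1044 = 262144 + 1044 = 263188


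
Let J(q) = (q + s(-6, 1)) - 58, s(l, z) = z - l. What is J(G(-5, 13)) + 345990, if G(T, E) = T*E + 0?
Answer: 345874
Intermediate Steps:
G(T, E) = E*T (G(T, E) = E*T + 0 = E*T)
J(q) = -51 + q (J(q) = (q + (1 - 1*(-6))) - 58 = (q + (1 + 6)) - 58 = (q + 7) - 58 = (7 + q) - 58 = -51 + q)
J(G(-5, 13)) + 345990 = (-51 + 13*(-5)) + 345990 = (-51 - 65) + 345990 = -116 + 345990 = 345874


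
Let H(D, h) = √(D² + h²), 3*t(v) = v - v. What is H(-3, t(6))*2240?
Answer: 6720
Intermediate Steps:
t(v) = 0 (t(v) = (v - v)/3 = (⅓)*0 = 0)
H(-3, t(6))*2240 = √((-3)² + 0²)*2240 = √(9 + 0)*2240 = √9*2240 = 3*2240 = 6720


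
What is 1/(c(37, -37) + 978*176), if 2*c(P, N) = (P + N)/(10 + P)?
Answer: 1/172128 ≈ 5.8096e-6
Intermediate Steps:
c(P, N) = (N + P)/(2*(10 + P)) (c(P, N) = ((P + N)/(10 + P))/2 = ((N + P)/(10 + P))/2 = (N + P)/(2*(10 + P)))
1/(c(37, -37) + 978*176) = 1/((-37 + 37)/(2*(10 + 37)) + 978*176) = 1/((1/2)*0/47 + 172128) = 1/((1/2)*(1/47)*0 + 172128) = 1/(0 + 172128) = 1/172128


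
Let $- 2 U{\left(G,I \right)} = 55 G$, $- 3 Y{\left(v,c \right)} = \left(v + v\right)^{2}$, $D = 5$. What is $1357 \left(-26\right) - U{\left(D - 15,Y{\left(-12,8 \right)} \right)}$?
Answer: $-35557$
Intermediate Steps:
$Y{\left(v,c \right)} = - \frac{4 v^{2}}{3}$ ($Y{\left(v,c \right)} = - \frac{\left(v + v\right)^{2}}{3} = - \frac{\left(2 v\right)^{2}}{3} = - \frac{4 v^{2}}{3}$)
$U{\left(G,I \right)} = - \frac{55 G}{2}$
$1357 \left(-26\right) - U{\left(D - 15,Y{\left(-12,8 \right)} \right)} = 1357 \left(-26\right) - - \frac{55 \left(5 - 15\right)}{2} = -35282 - - \frac{55 \left(5 - 15\right)}{2} = -35282 - \left(- \frac{55}{2}\right) \left(-10\right) = -35282 - 275 = -35557$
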